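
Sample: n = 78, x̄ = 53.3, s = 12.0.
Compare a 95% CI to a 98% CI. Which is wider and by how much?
98% CI is wider by 1.05

df = 77
95% CI: t* = 1.991, (50.59, 56.01), width = 2 · t* · s/√n = 5.41
98% CI: t* = 2.376, (50.07, 56.53), width = 2 · t* · s/√n = 6.46

The 98% CI is wider by 6.46 - 5.41 = 1.05.
Higher confidence requires a wider interval.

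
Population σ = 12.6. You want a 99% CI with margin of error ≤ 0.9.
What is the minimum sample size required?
n ≥ 1301

For margin E ≤ 0.9:
n ≥ (z* · σ / E)²
n ≥ (2.576 · 12.6 / 0.9)²
n ≥ 1300.61

Minimum n = 1301 (rounding up)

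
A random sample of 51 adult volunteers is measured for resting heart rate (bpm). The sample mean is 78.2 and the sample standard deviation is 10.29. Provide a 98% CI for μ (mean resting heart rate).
(74.74, 81.66)

t-interval (σ unknown):
df = n - 1 = 50
t* = 2.403 for 98% confidence

Margin of error = t* · s/√n = 2.403 · 10.29/√51 = 3.46

CI: (74.74, 81.66)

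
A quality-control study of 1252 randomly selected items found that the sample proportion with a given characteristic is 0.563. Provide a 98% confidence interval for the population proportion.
(0.530, 0.596)

Proportion CI:
SE = √(p̂(1-p̂)/n) = √(0.563 · 0.437 / 1252) = 0.01402

z* = 2.326
Margin = z* · SE = 2.326 · 0.01402 = 0.0326

CI: 0.563 ± 0.0326 = (0.530, 0.596)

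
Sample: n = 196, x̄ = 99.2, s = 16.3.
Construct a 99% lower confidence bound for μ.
μ ≥ 96.47

Lower bound (one-sided):
t* = 2.346 (one-sided for 99%)
Lower bound = x̄ - t* · s/√n = 99.2 - 2.346 · 16.3/√196 = 96.47

We are 99% confident that μ ≥ 96.47.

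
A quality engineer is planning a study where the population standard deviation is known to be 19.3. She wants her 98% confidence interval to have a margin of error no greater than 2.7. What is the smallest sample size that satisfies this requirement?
n ≥ 277

For margin E ≤ 2.7:
n ≥ (z* · σ / E)²
n ≥ (2.326 · 19.3 / 2.7)²
n ≥ 276.44

Minimum n = 277 (rounding up)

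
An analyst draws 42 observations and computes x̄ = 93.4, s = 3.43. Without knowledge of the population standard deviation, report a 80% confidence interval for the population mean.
(92.71, 94.09)

t-interval (σ unknown):
df = n - 1 = 41
t* = 1.303 for 80% confidence

Margin of error = t* · s/√n = 1.303 · 3.43/√42 = 0.69

CI: (92.71, 94.09)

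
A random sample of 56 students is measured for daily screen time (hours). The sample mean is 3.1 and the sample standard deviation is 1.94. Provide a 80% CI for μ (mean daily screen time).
(2.76, 3.44)

t-interval (σ unknown):
df = n - 1 = 55
t* = 1.297 for 80% confidence

Margin of error = t* · s/√n = 1.297 · 1.94/√56 = 0.34

CI: (2.76, 3.44)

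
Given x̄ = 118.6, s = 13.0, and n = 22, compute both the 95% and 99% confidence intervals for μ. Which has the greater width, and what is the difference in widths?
99% CI is wider by 4.16

df = 21
95% CI: t* = 2.080, (112.84, 124.36), width = 2 · t* · s/√n = 11.53
99% CI: t* = 2.831, (110.75, 126.45), width = 2 · t* · s/√n = 15.69

The 99% CI is wider by 15.69 - 11.53 = 4.16.
Higher confidence requires a wider interval.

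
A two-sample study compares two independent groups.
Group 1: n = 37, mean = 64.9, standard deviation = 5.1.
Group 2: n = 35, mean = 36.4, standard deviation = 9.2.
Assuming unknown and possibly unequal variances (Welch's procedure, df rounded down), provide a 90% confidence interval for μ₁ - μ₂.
(25.54, 31.46)

Difference: x̄₁ - x̄₂ = 28.50
SE = √(s₁²/n₁ + s₂²/n₂) = √(5.1²/37 + 9.2²/35) = 1.7667
df = 52.45 → 52 (Welch–Satterthwaite, rounded down)
t* = 1.675

CI: 28.50 ± 1.675 · 1.7667 = 28.50 ± 2.96 = (25.54, 31.46)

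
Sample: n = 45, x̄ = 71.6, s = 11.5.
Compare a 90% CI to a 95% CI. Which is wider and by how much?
95% CI is wider by 1.15

df = 44
90% CI: t* = 1.680, (68.72, 74.48), width = 2 · t* · s/√n = 5.76
95% CI: t* = 2.015, (68.15, 75.05), width = 2 · t* · s/√n = 6.91

The 95% CI is wider by 6.91 - 5.76 = 1.15.
Higher confidence requires a wider interval.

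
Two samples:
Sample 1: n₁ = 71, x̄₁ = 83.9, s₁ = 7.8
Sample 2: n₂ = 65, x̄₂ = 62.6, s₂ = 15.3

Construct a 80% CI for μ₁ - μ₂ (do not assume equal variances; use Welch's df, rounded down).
(18.57, 24.03)

Difference: x̄₁ - x̄₂ = 21.30
SE = √(s₁²/n₁ + s₂²/n₂) = √(7.8²/71 + 15.3²/65) = 2.1115
df = 93.25 → 93 (Welch–Satterthwaite, rounded down)
t* = 1.291

CI: 21.30 ± 1.291 · 2.1115 = 21.30 ± 2.73 = (18.57, 24.03)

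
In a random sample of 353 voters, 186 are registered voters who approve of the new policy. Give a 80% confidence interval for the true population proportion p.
(0.493, 0.561)

Proportion CI:
p̂ = 186/353 = 0.52691
SE = √(p̂(1-p̂)/n) = √(0.52691 · 0.47309 / 353) = 0.02657

z* = 1.282
Margin = z* · SE = 1.282 · 0.02657 = 0.0341

CI: 0.52691 ± 0.0341 = (0.493, 0.561)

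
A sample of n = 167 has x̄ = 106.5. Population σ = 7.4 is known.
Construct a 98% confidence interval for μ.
(105.17, 107.83)

z-interval (σ known):
z* = 2.326 for 98% confidence

Margin of error = z* · σ/√n = 2.326 · 7.4/√167 = 1.33

CI: (106.5 - 1.33, 106.5 + 1.33) = (105.17, 107.83)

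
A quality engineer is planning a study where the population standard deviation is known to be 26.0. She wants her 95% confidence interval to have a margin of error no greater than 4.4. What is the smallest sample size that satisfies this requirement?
n ≥ 135

For margin E ≤ 4.4:
n ≥ (z* · σ / E)²
n ≥ (1.960 · 26.0 / 4.4)²
n ≥ 134.14

Minimum n = 135 (rounding up)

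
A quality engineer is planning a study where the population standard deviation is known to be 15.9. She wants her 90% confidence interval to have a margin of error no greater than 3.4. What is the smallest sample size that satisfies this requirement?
n ≥ 60

For margin E ≤ 3.4:
n ≥ (z* · σ / E)²
n ≥ (1.645 · 15.9 / 3.4)²
n ≥ 59.18

Minimum n = 60 (rounding up)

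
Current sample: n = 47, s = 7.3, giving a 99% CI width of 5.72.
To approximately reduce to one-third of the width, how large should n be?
n ≈ 423

CI width ∝ 1/√n
To reduce width by factor 3, need √n to grow by 3 → need 3² = 9 times as many samples.

Current: n = 47, width = 5.72
New: n = 423, width ≈ 1.84

Width reduced by factor of 5.72/1.84 = 3.11.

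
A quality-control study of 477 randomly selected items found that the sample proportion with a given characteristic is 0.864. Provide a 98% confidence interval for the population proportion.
(0.827, 0.901)

Proportion CI:
SE = √(p̂(1-p̂)/n) = √(0.864 · 0.136 / 477) = 0.01570

z* = 2.326
Margin = z* · SE = 2.326 · 0.01570 = 0.0365

CI: 0.864 ± 0.0365 = (0.827, 0.901)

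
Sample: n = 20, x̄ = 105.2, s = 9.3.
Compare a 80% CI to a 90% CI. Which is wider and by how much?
90% CI is wider by 1.67

df = 19
80% CI: t* = 1.328, (102.44, 107.96), width = 2 · t* · s/√n = 5.52
90% CI: t* = 1.729, (101.60, 108.80), width = 2 · t* · s/√n = 7.19

The 90% CI is wider by 7.19 - 5.52 = 1.67.
Higher confidence requires a wider interval.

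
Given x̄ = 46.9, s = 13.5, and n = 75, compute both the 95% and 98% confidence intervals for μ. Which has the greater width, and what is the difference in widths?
98% CI is wider by 1.20

df = 74
95% CI: t* = 1.993, (43.79, 50.01), width = 2 · t* · s/√n = 6.21
98% CI: t* = 2.378, (43.19, 50.61), width = 2 · t* · s/√n = 7.41

The 98% CI is wider by 7.41 - 6.21 = 1.20.
Higher confidence requires a wider interval.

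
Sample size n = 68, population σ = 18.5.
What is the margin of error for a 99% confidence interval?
Margin of error = 5.78

Margin of error = z* · σ/√n
= 2.576 · 18.5/√68
= 2.576 · 18.5/8.2462
= 5.78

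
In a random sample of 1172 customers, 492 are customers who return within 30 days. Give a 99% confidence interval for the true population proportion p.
(0.383, 0.457)

Proportion CI:
p̂ = 492/1172 = 0.41980
SE = √(p̂(1-p̂)/n) = √(0.41980 · 0.58020 / 1172) = 0.01442

z* = 2.576
Margin = z* · SE = 2.576 · 0.01442 = 0.0371

CI: 0.41980 ± 0.0371 = (0.383, 0.457)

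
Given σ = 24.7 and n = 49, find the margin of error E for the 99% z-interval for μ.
Margin of error = 9.09

Margin of error = z* · σ/√n
= 2.576 · 24.7/√49
= 2.576 · 24.7/7.0000
= 9.09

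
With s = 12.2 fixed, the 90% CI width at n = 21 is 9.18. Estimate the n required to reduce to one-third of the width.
n ≈ 189

CI width ∝ 1/√n
To reduce width by factor 3, need √n to grow by 3 → need 3² = 9 times as many samples.

Current: n = 21, width = 9.18
New: n = 189, width ≈ 2.93

Width reduced by factor of 9.18/2.93 = 3.13.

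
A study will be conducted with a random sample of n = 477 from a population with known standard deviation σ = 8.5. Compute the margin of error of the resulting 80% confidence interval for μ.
Margin of error = 0.50

Margin of error = z* · σ/√n
= 1.282 · 8.5/√477
= 1.282 · 8.5/21.8403
= 0.50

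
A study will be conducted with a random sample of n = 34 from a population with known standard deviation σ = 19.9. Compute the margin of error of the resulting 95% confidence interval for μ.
Margin of error = 6.69

Margin of error = z* · σ/√n
= 1.960 · 19.9/√34
= 1.960 · 19.9/5.8310
= 6.69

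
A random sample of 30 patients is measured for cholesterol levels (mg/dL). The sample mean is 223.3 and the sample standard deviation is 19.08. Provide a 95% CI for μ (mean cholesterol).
(216.18, 230.42)

t-interval (σ unknown):
df = n - 1 = 29
t* = 2.045 for 95% confidence

Margin of error = t* · s/√n = 2.045 · 19.08/√30 = 7.12

CI: (216.18, 230.42)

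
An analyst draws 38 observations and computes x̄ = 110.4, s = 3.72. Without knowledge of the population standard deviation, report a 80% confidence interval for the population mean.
(109.61, 111.19)

t-interval (σ unknown):
df = n - 1 = 37
t* = 1.305 for 80% confidence

Margin of error = t* · s/√n = 1.305 · 3.72/√38 = 0.79

CI: (109.61, 111.19)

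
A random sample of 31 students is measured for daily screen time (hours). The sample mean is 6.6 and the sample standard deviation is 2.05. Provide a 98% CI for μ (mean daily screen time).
(5.70, 7.50)

t-interval (σ unknown):
df = n - 1 = 30
t* = 2.457 for 98% confidence

Margin of error = t* · s/√n = 2.457 · 2.05/√31 = 0.90

CI: (5.70, 7.50)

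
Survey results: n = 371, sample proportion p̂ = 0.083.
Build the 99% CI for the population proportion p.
(0.046, 0.120)

Proportion CI:
SE = √(p̂(1-p̂)/n) = √(0.083 · 0.917 / 371) = 0.01432

z* = 2.576
Margin = z* · SE = 2.576 · 0.01432 = 0.0369

CI: 0.083 ± 0.0369 = (0.046, 0.120)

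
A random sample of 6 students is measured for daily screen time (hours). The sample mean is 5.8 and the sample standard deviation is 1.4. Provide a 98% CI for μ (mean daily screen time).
(3.88, 7.72)

t-interval (σ unknown):
df = n - 1 = 5
t* = 3.365 for 98% confidence

Margin of error = t* · s/√n = 3.365 · 1.4/√6 = 1.92

CI: (3.88, 7.72)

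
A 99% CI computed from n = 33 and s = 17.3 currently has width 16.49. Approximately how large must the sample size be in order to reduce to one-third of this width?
n ≈ 297

CI width ∝ 1/√n
To reduce width by factor 3, need √n to grow by 3 → need 3² = 9 times as many samples.

Current: n = 33, width = 16.49
New: n = 297, width ≈ 5.21

Width reduced by factor of 16.49/5.21 = 3.17.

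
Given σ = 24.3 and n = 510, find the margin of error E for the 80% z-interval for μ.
Margin of error = 1.38

Margin of error = z* · σ/√n
= 1.282 · 24.3/√510
= 1.282 · 24.3/22.5832
= 1.38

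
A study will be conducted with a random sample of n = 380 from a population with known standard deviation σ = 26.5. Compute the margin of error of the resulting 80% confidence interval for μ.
Margin of error = 1.74

Margin of error = z* · σ/√n
= 1.282 · 26.5/√380
= 1.282 · 26.5/19.4936
= 1.74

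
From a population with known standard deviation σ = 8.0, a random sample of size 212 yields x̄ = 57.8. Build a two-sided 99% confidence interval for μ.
(56.38, 59.22)

z-interval (σ known):
z* = 2.576 for 99% confidence

Margin of error = z* · σ/√n = 2.576 · 8.0/√212 = 1.42

CI: (57.8 - 1.42, 57.8 + 1.42) = (56.38, 59.22)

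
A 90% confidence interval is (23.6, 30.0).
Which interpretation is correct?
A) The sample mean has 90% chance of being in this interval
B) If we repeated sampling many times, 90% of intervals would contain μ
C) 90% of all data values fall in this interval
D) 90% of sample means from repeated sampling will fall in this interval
B

A) Wrong — x̄ is observed and sits in the interval by construction.
B) Correct — this is the frequentist long-run coverage interpretation.
C) Wrong — a CI is about the parameter μ, not individual data values.
D) Wrong — coverage applies to intervals containing μ, not to future x̄ values.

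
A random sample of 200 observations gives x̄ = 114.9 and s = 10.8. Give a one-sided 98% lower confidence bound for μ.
μ ≥ 113.32

Lower bound (one-sided):
t* = 2.067 (one-sided for 98%)
Lower bound = x̄ - t* · s/√n = 114.9 - 2.067 · 10.8/√200 = 113.32

We are 98% confident that μ ≥ 113.32.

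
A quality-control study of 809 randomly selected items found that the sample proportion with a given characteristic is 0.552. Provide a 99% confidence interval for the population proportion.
(0.507, 0.597)

Proportion CI:
SE = √(p̂(1-p̂)/n) = √(0.552 · 0.448 / 809) = 0.01748

z* = 2.576
Margin = z* · SE = 2.576 · 0.01748 = 0.0450

CI: 0.552 ± 0.0450 = (0.507, 0.597)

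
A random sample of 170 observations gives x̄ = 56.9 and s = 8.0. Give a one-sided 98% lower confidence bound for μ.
μ ≥ 55.63

Lower bound (one-sided):
t* = 2.070 (one-sided for 98%)
Lower bound = x̄ - t* · s/√n = 56.9 - 2.070 · 8.0/√170 = 55.63

We are 98% confident that μ ≥ 55.63.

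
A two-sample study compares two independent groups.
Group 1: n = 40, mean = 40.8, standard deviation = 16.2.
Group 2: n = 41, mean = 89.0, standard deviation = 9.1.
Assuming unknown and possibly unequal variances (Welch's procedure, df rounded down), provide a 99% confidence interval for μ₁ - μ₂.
(-55.99, -40.41)

Difference: x̄₁ - x̄₂ = -48.20
SE = √(s₁²/n₁ + s₂²/n₂) = √(16.2²/40 + 9.1²/41) = 2.9293
df = 61.07 → 61 (Welch–Satterthwaite, rounded down)
t* = 2.659

CI: -48.20 ± 2.659 · 2.9293 = -48.20 ± 7.79 = (-55.99, -40.41)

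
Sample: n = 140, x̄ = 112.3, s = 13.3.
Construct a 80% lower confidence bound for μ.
μ ≥ 111.35

Lower bound (one-sided):
t* = 0.844 (one-sided for 80%)
Lower bound = x̄ - t* · s/√n = 112.3 - 0.844 · 13.3/√140 = 111.35

We are 80% confident that μ ≥ 111.35.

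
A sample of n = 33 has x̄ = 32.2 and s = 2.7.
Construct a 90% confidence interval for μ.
(31.40, 33.00)

t-interval (σ unknown):
df = n - 1 = 32
t* = 1.694 for 90% confidence

Margin of error = t* · s/√n = 1.694 · 2.7/√33 = 0.80

CI: (31.40, 33.00)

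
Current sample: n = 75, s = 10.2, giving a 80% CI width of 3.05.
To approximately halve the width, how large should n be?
n ≈ 300

CI width ∝ 1/√n
To reduce width by factor 2, need √n to grow by 2 → need 2² = 4 times as many samples.

Current: n = 75, width = 3.05
New: n = 300, width ≈ 1.51

Width reduced by factor of 3.05/1.51 = 2.02.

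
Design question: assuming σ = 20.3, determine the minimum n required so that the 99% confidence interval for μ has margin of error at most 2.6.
n ≥ 405

For margin E ≤ 2.6:
n ≥ (z* · σ / E)²
n ≥ (2.576 · 20.3 / 2.6)²
n ≥ 404.52

Minimum n = 405 (rounding up)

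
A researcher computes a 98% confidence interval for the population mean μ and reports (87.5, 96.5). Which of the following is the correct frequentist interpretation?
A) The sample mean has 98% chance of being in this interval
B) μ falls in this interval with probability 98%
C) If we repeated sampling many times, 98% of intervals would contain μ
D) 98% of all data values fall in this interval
C

A) Wrong — x̄ is observed and sits in the interval by construction.
B) Wrong — μ is fixed; the randomness lives in the interval, not in μ.
C) Correct — this is the frequentist long-run coverage interpretation.
D) Wrong — a CI is about the parameter μ, not individual data values.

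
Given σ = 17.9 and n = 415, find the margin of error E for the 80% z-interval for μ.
Margin of error = 1.13

Margin of error = z* · σ/√n
= 1.282 · 17.9/√415
= 1.282 · 17.9/20.3715
= 1.13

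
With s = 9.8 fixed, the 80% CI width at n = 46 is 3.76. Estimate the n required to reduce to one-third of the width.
n ≈ 414

CI width ∝ 1/√n
To reduce width by factor 3, need √n to grow by 3 → need 3² = 9 times as many samples.

Current: n = 46, width = 3.76
New: n = 414, width ≈ 1.24

Width reduced by factor of 3.76/1.24 = 3.03.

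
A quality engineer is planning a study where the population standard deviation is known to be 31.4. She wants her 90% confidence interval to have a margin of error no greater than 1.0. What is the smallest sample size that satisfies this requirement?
n ≥ 2669

For margin E ≤ 1.0:
n ≥ (z* · σ / E)²
n ≥ (1.645 · 31.4 / 1.0)²
n ≥ 2668.03

Minimum n = 2669 (rounding up)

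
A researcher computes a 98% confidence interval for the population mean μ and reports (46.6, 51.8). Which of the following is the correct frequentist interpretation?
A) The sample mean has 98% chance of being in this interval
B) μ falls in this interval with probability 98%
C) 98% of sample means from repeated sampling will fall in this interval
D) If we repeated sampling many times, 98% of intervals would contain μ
D

A) Wrong — x̄ is observed and sits in the interval by construction.
B) Wrong — μ is fixed; the randomness lives in the interval, not in μ.
C) Wrong — coverage applies to intervals containing μ, not to future x̄ values.
D) Correct — this is the frequentist long-run coverage interpretation.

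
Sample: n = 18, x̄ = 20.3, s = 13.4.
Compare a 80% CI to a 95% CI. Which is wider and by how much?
95% CI is wider by 4.91

df = 17
80% CI: t* = 1.333, (16.09, 24.51), width = 2 · t* · s/√n = 8.42
95% CI: t* = 2.110, (13.64, 26.96), width = 2 · t* · s/√n = 13.33

The 95% CI is wider by 13.33 - 8.42 = 4.91.
Higher confidence requires a wider interval.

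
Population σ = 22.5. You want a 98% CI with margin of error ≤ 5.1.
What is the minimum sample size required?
n ≥ 106

For margin E ≤ 5.1:
n ≥ (z* · σ / E)²
n ≥ (2.326 · 22.5 / 5.1)²
n ≥ 105.30

Minimum n = 106 (rounding up)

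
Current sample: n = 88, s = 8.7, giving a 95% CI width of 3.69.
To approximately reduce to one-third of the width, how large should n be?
n ≈ 792

CI width ∝ 1/√n
To reduce width by factor 3, need √n to grow by 3 → need 3² = 9 times as many samples.

Current: n = 88, width = 3.69
New: n = 792, width ≈ 1.21

Width reduced by factor of 3.69/1.21 = 3.05.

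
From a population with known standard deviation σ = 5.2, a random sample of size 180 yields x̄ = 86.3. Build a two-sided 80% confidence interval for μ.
(85.80, 86.80)

z-interval (σ known):
z* = 1.282 for 80% confidence

Margin of error = z* · σ/√n = 1.282 · 5.2/√180 = 0.50

CI: (86.3 - 0.50, 86.3 + 0.50) = (85.80, 86.80)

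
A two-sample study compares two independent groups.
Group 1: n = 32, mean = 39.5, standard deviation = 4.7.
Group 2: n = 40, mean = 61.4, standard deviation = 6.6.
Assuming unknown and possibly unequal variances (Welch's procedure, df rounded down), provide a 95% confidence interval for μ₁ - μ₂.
(-24.56, -19.24)

Difference: x̄₁ - x̄₂ = -21.90
SE = √(s₁²/n₁ + s₂²/n₂) = √(4.7²/32 + 6.6²/40) = 1.3339
df = 69.16 → 69 (Welch–Satterthwaite, rounded down)
t* = 1.995

CI: -21.90 ± 1.995 · 1.3339 = -21.90 ± 2.66 = (-24.56, -19.24)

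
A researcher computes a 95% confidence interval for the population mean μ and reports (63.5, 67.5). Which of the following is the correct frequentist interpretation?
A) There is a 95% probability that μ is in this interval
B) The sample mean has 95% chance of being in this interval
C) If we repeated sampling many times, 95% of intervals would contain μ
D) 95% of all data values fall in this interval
C

A) Wrong — μ is fixed; the randomness lives in the interval, not in μ.
B) Wrong — x̄ is observed and sits in the interval by construction.
C) Correct — this is the frequentist long-run coverage interpretation.
D) Wrong — a CI is about the parameter μ, not individual data values.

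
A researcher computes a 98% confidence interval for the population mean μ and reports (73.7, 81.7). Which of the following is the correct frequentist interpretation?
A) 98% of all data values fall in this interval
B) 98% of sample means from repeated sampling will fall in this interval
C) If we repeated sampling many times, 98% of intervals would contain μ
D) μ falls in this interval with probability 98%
C

A) Wrong — a CI is about the parameter μ, not individual data values.
B) Wrong — coverage applies to intervals containing μ, not to future x̄ values.
C) Correct — this is the frequentist long-run coverage interpretation.
D) Wrong — μ is fixed; the randomness lives in the interval, not in μ.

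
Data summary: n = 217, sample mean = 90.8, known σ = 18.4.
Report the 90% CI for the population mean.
(88.75, 92.85)

z-interval (σ known):
z* = 1.645 for 90% confidence

Margin of error = z* · σ/√n = 1.645 · 18.4/√217 = 2.05

CI: (90.8 - 2.05, 90.8 + 2.05) = (88.75, 92.85)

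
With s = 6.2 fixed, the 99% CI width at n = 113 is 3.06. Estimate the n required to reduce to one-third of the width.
n ≈ 1017

CI width ∝ 1/√n
To reduce width by factor 3, need √n to grow by 3 → need 3² = 9 times as many samples.

Current: n = 113, width = 3.06
New: n = 1017, width ≈ 1.00

Width reduced by factor of 3.06/1.00 = 3.06.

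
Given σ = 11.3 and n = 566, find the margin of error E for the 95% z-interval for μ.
Margin of error = 0.93

Margin of error = z* · σ/√n
= 1.960 · 11.3/√566
= 1.960 · 11.3/23.7908
= 0.93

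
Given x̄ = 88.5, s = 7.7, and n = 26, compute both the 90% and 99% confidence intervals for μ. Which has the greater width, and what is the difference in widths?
99% CI is wider by 3.26

df = 25
90% CI: t* = 1.708, (85.92, 91.08), width = 2 · t* · s/√n = 5.16
99% CI: t* = 2.787, (84.29, 92.71), width = 2 · t* · s/√n = 8.42

The 99% CI is wider by 8.42 - 5.16 = 3.26.
Higher confidence requires a wider interval.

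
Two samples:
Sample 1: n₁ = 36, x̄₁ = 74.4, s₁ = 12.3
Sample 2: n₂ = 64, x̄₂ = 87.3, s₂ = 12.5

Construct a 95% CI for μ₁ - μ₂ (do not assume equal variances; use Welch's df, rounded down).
(-18.04, -7.76)

Difference: x̄₁ - x̄₂ = -12.90
SE = √(s₁²/n₁ + s₂²/n₂) = √(12.3²/36 + 12.5²/64) = 2.5776
df = 73.67 → 73 (Welch–Satterthwaite, rounded down)
t* = 1.993

CI: -12.90 ± 1.993 · 2.5776 = -12.90 ± 5.14 = (-18.04, -7.76)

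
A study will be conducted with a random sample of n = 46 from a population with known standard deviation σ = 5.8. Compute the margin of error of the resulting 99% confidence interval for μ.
Margin of error = 2.20

Margin of error = z* · σ/√n
= 2.576 · 5.8/√46
= 2.576 · 5.8/6.7823
= 2.20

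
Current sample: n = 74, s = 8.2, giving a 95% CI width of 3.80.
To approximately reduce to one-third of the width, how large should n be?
n ≈ 666

CI width ∝ 1/√n
To reduce width by factor 3, need √n to grow by 3 → need 3² = 9 times as many samples.

Current: n = 74, width = 3.80
New: n = 666, width ≈ 1.25

Width reduced by factor of 3.80/1.25 = 3.04.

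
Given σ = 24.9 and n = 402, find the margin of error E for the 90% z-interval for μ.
Margin of error = 2.04

Margin of error = z* · σ/√n
= 1.645 · 24.9/√402
= 1.645 · 24.9/20.0499
= 2.04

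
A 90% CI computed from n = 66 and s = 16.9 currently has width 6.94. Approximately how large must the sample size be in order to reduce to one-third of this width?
n ≈ 594

CI width ∝ 1/√n
To reduce width by factor 3, need √n to grow by 3 → need 3² = 9 times as many samples.

Current: n = 66, width = 6.94
New: n = 594, width ≈ 2.28

Width reduced by factor of 6.94/2.28 = 3.04.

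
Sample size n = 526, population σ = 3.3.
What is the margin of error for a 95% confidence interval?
Margin of error = 0.28

Margin of error = z* · σ/√n
= 1.960 · 3.3/√526
= 1.960 · 3.3/22.9347
= 0.28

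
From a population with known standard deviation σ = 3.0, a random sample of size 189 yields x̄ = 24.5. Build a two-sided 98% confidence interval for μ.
(23.99, 25.01)

z-interval (σ known):
z* = 2.326 for 98% confidence

Margin of error = z* · σ/√n = 2.326 · 3.0/√189 = 0.51

CI: (24.5 - 0.51, 24.5 + 0.51) = (23.99, 25.01)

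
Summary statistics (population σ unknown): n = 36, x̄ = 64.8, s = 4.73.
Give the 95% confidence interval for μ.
(63.20, 66.40)

t-interval (σ unknown):
df = n - 1 = 35
t* = 2.030 for 95% confidence

Margin of error = t* · s/√n = 2.030 · 4.73/√36 = 1.60

CI: (63.20, 66.40)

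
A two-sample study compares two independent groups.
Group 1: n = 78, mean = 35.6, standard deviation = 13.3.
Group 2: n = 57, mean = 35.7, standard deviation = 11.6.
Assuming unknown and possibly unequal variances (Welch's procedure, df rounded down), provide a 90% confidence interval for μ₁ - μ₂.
(-3.66, 3.46)

Difference: x̄₁ - x̄₂ = -0.10
SE = √(s₁²/n₁ + s₂²/n₂) = √(13.3²/78 + 11.6²/57) = 2.1514
df = 128.82 → 128 (Welch–Satterthwaite, rounded down)
t* = 1.657

CI: -0.10 ± 1.657 · 2.1514 = -0.10 ± 3.56 = (-3.66, 3.46)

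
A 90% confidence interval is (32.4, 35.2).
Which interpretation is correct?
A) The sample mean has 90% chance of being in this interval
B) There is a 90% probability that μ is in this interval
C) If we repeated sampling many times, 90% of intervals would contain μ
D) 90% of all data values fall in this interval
C

A) Wrong — x̄ is observed and sits in the interval by construction.
B) Wrong — μ is fixed; the randomness lives in the interval, not in μ.
C) Correct — this is the frequentist long-run coverage interpretation.
D) Wrong — a CI is about the parameter μ, not individual data values.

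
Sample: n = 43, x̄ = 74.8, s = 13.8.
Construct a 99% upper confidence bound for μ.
μ ≤ 79.89

Upper bound (one-sided):
t* = 2.418 (one-sided for 99%)
Upper bound = x̄ + t* · s/√n = 74.8 + 2.418 · 13.8/√43 = 79.89

We are 99% confident that μ ≤ 79.89.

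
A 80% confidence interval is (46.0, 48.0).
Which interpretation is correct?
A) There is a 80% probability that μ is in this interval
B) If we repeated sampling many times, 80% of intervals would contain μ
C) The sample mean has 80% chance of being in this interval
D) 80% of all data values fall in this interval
B

A) Wrong — μ is fixed; the randomness lives in the interval, not in μ.
B) Correct — this is the frequentist long-run coverage interpretation.
C) Wrong — x̄ is observed and sits in the interval by construction.
D) Wrong — a CI is about the parameter μ, not individual data values.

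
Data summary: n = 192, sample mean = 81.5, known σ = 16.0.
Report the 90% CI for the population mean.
(79.60, 83.40)

z-interval (σ known):
z* = 1.645 for 90% confidence

Margin of error = z* · σ/√n = 1.645 · 16.0/√192 = 1.90

CI: (81.5 - 1.90, 81.5 + 1.90) = (79.60, 83.40)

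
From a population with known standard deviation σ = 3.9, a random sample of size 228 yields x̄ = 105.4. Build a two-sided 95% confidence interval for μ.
(104.89, 105.91)

z-interval (σ known):
z* = 1.960 for 95% confidence

Margin of error = z* · σ/√n = 1.960 · 3.9/√228 = 0.51

CI: (105.4 - 0.51, 105.4 + 0.51) = (104.89, 105.91)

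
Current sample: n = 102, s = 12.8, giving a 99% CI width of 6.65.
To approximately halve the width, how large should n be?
n ≈ 408

CI width ∝ 1/√n
To reduce width by factor 2, need √n to grow by 2 → need 2² = 4 times as many samples.

Current: n = 102, width = 6.65
New: n = 408, width ≈ 3.28

Width reduced by factor of 6.65/3.28 = 2.03.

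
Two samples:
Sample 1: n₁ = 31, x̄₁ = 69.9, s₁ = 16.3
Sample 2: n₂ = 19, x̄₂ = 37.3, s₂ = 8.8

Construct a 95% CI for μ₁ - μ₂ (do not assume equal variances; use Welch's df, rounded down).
(25.44, 39.76)

Difference: x̄₁ - x̄₂ = 32.60
SE = √(s₁²/n₁ + s₂²/n₂) = √(16.3²/31 + 8.8²/19) = 3.5562
df = 47.44 → 47 (Welch–Satterthwaite, rounded down)
t* = 2.012

CI: 32.60 ± 2.012 · 3.5562 = 32.60 ± 7.16 = (25.44, 39.76)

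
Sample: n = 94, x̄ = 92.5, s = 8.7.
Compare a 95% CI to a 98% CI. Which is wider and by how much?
98% CI is wider by 0.69

df = 93
95% CI: t* = 1.986, (90.72, 94.28), width = 2 · t* · s/√n = 3.56
98% CI: t* = 2.367, (90.38, 94.62), width = 2 · t* · s/√n = 4.25

The 98% CI is wider by 4.25 - 3.56 = 0.69.
Higher confidence requires a wider interval.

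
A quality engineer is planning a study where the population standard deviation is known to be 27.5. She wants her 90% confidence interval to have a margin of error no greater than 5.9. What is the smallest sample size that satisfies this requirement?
n ≥ 59

For margin E ≤ 5.9:
n ≥ (z* · σ / E)²
n ≥ (1.645 · 27.5 / 5.9)²
n ≥ 58.79

Minimum n = 59 (rounding up)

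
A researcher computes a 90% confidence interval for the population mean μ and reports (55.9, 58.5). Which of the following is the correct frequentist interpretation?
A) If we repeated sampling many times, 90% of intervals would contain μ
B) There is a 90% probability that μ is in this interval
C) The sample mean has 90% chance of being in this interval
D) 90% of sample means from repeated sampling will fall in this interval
A

A) Correct — this is the frequentist long-run coverage interpretation.
B) Wrong — μ is fixed; the randomness lives in the interval, not in μ.
C) Wrong — x̄ is observed and sits in the interval by construction.
D) Wrong — coverage applies to intervals containing μ, not to future x̄ values.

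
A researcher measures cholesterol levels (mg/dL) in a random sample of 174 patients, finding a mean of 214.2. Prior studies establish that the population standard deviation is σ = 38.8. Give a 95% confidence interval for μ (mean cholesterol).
(208.43, 219.97)

z-interval (σ known):
z* = 1.960 for 95% confidence

Margin of error = z* · σ/√n = 1.960 · 38.8/√174 = 5.77

CI: (214.2 - 5.77, 214.2 + 5.77) = (208.43, 219.97)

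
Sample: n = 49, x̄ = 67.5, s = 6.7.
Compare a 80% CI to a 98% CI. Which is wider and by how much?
98% CI is wider by 2.12

df = 48
80% CI: t* = 1.299, (66.26, 68.74), width = 2 · t* · s/√n = 2.49
98% CI: t* = 2.407, (65.20, 69.80), width = 2 · t* · s/√n = 4.61

The 98% CI is wider by 4.61 - 2.49 = 2.12.
Higher confidence requires a wider interval.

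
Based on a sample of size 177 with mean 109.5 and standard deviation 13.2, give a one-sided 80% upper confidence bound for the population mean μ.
μ ≤ 110.34

Upper bound (one-sided):
t* = 0.844 (one-sided for 80%)
Upper bound = x̄ + t* · s/√n = 109.5 + 0.844 · 13.2/√177 = 110.34

We are 80% confident that μ ≤ 110.34.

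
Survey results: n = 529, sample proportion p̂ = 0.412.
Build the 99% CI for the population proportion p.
(0.357, 0.467)

Proportion CI:
SE = √(p̂(1-p̂)/n) = √(0.412 · 0.588 / 529) = 0.02140

z* = 2.576
Margin = z* · SE = 2.576 · 0.02140 = 0.0551

CI: 0.412 ± 0.0551 = (0.357, 0.467)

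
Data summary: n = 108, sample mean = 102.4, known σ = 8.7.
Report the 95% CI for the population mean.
(100.76, 104.04)

z-interval (σ known):
z* = 1.960 for 95% confidence

Margin of error = z* · σ/√n = 1.960 · 8.7/√108 = 1.64

CI: (102.4 - 1.64, 102.4 + 1.64) = (100.76, 104.04)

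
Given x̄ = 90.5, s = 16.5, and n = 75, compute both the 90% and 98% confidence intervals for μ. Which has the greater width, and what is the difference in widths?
98% CI is wider by 2.71

df = 74
90% CI: t* = 1.666, (87.33, 93.67), width = 2 · t* · s/√n = 6.35
98% CI: t* = 2.378, (85.97, 95.03), width = 2 · t* · s/√n = 9.06

The 98% CI is wider by 9.06 - 6.35 = 2.71.
Higher confidence requires a wider interval.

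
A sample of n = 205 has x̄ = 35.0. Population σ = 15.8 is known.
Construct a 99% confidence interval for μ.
(32.16, 37.84)

z-interval (σ known):
z* = 2.576 for 99% confidence

Margin of error = z* · σ/√n = 2.576 · 15.8/√205 = 2.84

CI: (35.0 - 2.84, 35.0 + 2.84) = (32.16, 37.84)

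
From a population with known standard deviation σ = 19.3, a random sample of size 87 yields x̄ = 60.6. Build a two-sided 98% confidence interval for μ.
(55.79, 65.41)

z-interval (σ known):
z* = 2.326 for 98% confidence

Margin of error = z* · σ/√n = 2.326 · 19.3/√87 = 4.81

CI: (60.6 - 4.81, 60.6 + 4.81) = (55.79, 65.41)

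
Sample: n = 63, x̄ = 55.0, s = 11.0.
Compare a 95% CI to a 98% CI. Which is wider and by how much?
98% CI is wider by 1.08

df = 62
95% CI: t* = 1.999, (52.23, 57.77), width = 2 · t* · s/√n = 5.54
98% CI: t* = 2.388, (51.69, 58.31), width = 2 · t* · s/√n = 6.62

The 98% CI is wider by 6.62 - 5.54 = 1.08.
Higher confidence requires a wider interval.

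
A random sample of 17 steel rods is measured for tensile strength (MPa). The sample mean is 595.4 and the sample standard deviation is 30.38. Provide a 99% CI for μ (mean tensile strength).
(573.88, 616.92)

t-interval (σ unknown):
df = n - 1 = 16
t* = 2.921 for 99% confidence

Margin of error = t* · s/√n = 2.921 · 30.38/√17 = 21.52

CI: (573.88, 616.92)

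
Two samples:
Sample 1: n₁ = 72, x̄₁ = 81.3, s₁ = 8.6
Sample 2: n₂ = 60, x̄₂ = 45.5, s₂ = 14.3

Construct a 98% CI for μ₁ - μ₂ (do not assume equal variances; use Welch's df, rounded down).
(30.81, 40.79)

Difference: x̄₁ - x̄₂ = 35.80
SE = √(s₁²/n₁ + s₂²/n₂) = √(8.6²/72 + 14.3²/60) = 2.1060
df = 92.91 → 92 (Welch–Satterthwaite, rounded down)
t* = 2.368

CI: 35.80 ± 2.368 · 2.1060 = 35.80 ± 4.99 = (30.81, 40.79)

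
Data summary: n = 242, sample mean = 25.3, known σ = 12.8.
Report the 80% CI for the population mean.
(24.25, 26.35)

z-interval (σ known):
z* = 1.282 for 80% confidence

Margin of error = z* · σ/√n = 1.282 · 12.8/√242 = 1.05

CI: (25.3 - 1.05, 25.3 + 1.05) = (24.25, 26.35)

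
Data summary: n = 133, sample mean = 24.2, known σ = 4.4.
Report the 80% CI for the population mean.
(23.71, 24.69)

z-interval (σ known):
z* = 1.282 for 80% confidence

Margin of error = z* · σ/√n = 1.282 · 4.4/√133 = 0.49

CI: (24.2 - 0.49, 24.2 + 0.49) = (23.71, 24.69)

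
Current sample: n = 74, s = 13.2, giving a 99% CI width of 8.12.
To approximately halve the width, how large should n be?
n ≈ 296

CI width ∝ 1/√n
To reduce width by factor 2, need √n to grow by 2 → need 2² = 4 times as many samples.

Current: n = 74, width = 8.12
New: n = 296, width ≈ 3.98

Width reduced by factor of 8.12/3.98 = 2.04.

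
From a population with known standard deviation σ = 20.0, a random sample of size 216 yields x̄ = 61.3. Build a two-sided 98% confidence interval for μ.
(58.13, 64.47)

z-interval (σ known):
z* = 2.326 for 98% confidence

Margin of error = z* · σ/√n = 2.326 · 20.0/√216 = 3.17

CI: (61.3 - 3.17, 61.3 + 3.17) = (58.13, 64.47)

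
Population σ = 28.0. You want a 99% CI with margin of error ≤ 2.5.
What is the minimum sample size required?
n ≥ 833

For margin E ≤ 2.5:
n ≥ (z* · σ / E)²
n ≥ (2.576 · 28.0 / 2.5)²
n ≥ 832.39

Minimum n = 833 (rounding up)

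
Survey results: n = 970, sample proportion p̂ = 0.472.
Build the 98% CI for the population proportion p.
(0.435, 0.509)

Proportion CI:
SE = √(p̂(1-p̂)/n) = √(0.472 · 0.528 / 970) = 0.01603

z* = 2.326
Margin = z* · SE = 2.326 · 0.01603 = 0.0373

CI: 0.472 ± 0.0373 = (0.435, 0.509)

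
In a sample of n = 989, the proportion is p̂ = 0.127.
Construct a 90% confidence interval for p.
(0.110, 0.144)

Proportion CI:
SE = √(p̂(1-p̂)/n) = √(0.127 · 0.873 / 989) = 0.01059

z* = 1.645
Margin = z* · SE = 1.645 · 0.01059 = 0.0174

CI: 0.127 ± 0.0174 = (0.110, 0.144)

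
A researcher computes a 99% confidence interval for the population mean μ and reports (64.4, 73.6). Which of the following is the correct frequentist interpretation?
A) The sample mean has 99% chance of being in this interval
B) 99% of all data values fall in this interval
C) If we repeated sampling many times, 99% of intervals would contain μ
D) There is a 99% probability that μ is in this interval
C

A) Wrong — x̄ is observed and sits in the interval by construction.
B) Wrong — a CI is about the parameter μ, not individual data values.
C) Correct — this is the frequentist long-run coverage interpretation.
D) Wrong — μ is fixed; the randomness lives in the interval, not in μ.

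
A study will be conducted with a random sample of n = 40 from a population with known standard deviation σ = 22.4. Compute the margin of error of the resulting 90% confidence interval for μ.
Margin of error = 5.83

Margin of error = z* · σ/√n
= 1.645 · 22.4/√40
= 1.645 · 22.4/6.3246
= 5.83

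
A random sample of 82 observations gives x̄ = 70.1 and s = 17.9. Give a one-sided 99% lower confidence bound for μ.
μ ≥ 65.41

Lower bound (one-sided):
t* = 2.373 (one-sided for 99%)
Lower bound = x̄ - t* · s/√n = 70.1 - 2.373 · 17.9/√82 = 65.41

We are 99% confident that μ ≥ 65.41.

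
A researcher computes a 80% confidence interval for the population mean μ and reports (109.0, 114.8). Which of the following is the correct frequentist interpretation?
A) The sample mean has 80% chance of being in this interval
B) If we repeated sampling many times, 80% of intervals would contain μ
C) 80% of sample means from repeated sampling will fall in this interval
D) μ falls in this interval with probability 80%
B

A) Wrong — x̄ is observed and sits in the interval by construction.
B) Correct — this is the frequentist long-run coverage interpretation.
C) Wrong — coverage applies to intervals containing μ, not to future x̄ values.
D) Wrong — μ is fixed; the randomness lives in the interval, not in μ.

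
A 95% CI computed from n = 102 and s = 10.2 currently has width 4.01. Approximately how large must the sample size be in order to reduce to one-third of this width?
n ≈ 918

CI width ∝ 1/√n
To reduce width by factor 3, need √n to grow by 3 → need 3² = 9 times as many samples.

Current: n = 102, width = 4.01
New: n = 918, width ≈ 1.32

Width reduced by factor of 4.01/1.32 = 3.04.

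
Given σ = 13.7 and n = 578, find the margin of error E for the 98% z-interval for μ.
Margin of error = 1.33

Margin of error = z* · σ/√n
= 2.326 · 13.7/√578
= 2.326 · 13.7/24.0416
= 1.33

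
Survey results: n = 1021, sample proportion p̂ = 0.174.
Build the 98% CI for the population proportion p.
(0.146, 0.202)

Proportion CI:
SE = √(p̂(1-p̂)/n) = √(0.174 · 0.826 / 1021) = 0.01186

z* = 2.326
Margin = z* · SE = 2.326 · 0.01186 = 0.0276

CI: 0.174 ± 0.0276 = (0.146, 0.202)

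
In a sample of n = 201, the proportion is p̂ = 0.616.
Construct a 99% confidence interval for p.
(0.528, 0.704)

Proportion CI:
SE = √(p̂(1-p̂)/n) = √(0.616 · 0.384 / 201) = 0.03431

z* = 2.576
Margin = z* · SE = 2.576 · 0.03431 = 0.0884

CI: 0.616 ± 0.0884 = (0.528, 0.704)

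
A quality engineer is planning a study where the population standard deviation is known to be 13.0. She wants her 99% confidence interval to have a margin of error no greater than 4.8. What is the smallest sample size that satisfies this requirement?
n ≥ 49

For margin E ≤ 4.8:
n ≥ (z* · σ / E)²
n ≥ (2.576 · 13.0 / 4.8)²
n ≥ 48.67

Minimum n = 49 (rounding up)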